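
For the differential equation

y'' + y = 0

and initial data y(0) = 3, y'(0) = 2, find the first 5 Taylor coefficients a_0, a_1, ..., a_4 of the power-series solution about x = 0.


Ansatz: y(x) = sum_{n>=0} a_n x^n, so y'(x) = sum_{n>=1} n a_n x^(n-1) and y''(x) = sum_{n>=2} n(n-1) a_n x^(n-2).
Substitute into P(x) y'' + Q(x) y' + R(x) y = 0 with P(x) = 1, Q(x) = 0, R(x) = 1, and match powers of x.
Initial conditions: a_0 = 3, a_1 = 2.
Setting the coefficient of each power of x to zero and solving order by order (substituting the coefficients already found):
  x^0: 2 a_2 + a_0 = 0  ->  2 a_2 = -a_0 = -3  ->  a_2 = -3/2
  x^1: 6 a_3 + a_1 = 0  ->  6 a_3 = -a_1 = -2  ->  a_3 = -1/3
  x^2: 12 a_4 + a_2 = 0  ->  12 a_4 = -a_2 = 3/2  ->  a_4 = 1/8
Truncated series: y(x) = 3 + 2 x - (3/2) x^2 - (1/3) x^3 + (1/8) x^4 + O(x^5).

a_0 = 3; a_1 = 2; a_2 = -3/2; a_3 = -1/3; a_4 = 1/8


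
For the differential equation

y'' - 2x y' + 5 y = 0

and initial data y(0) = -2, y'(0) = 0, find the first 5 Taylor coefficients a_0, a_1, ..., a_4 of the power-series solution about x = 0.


Ansatz: y(x) = sum_{n>=0} a_n x^n, so y'(x) = sum_{n>=1} n a_n x^(n-1) and y''(x) = sum_{n>=2} n(n-1) a_n x^(n-2).
Substitute into P(x) y'' + Q(x) y' + R(x) y = 0 with P(x) = 1, Q(x) = -2x, R(x) = 5, and match powers of x.
Initial conditions: a_0 = -2, a_1 = 0.
Setting the coefficient of each power of x to zero and solving order by order (substituting the coefficients already found):
  x^0: 2 a_2 + 5 a_0 = 0  ->  2 a_2 = -5 a_0 = 10  ->  a_2 = 5
  x^1: 6 a_3 + 3 a_1 = 0  ->  6 a_3 = -3 a_1 = 0  ->  a_3 = 0
  x^2: 12 a_4 + a_2 = 0  ->  12 a_4 = -a_2 = -5  ->  a_4 = -5/12
Truncated series: y(x) = -2 + 5 x^2 - (5/12) x^4 + O(x^5).

a_0 = -2; a_1 = 0; a_2 = 5; a_3 = 0; a_4 = -5/12


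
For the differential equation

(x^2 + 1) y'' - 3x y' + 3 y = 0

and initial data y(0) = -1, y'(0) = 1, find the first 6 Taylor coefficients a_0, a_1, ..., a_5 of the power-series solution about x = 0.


Ansatz: y(x) = sum_{n>=0} a_n x^n, so y'(x) = sum_{n>=1} n a_n x^(n-1) and y''(x) = sum_{n>=2} n(n-1) a_n x^(n-2).
Substitute into P(x) y'' + Q(x) y' + R(x) y = 0 with P(x) = x^2 + 1, Q(x) = -3x, R(x) = 3, and match powers of x.
Initial conditions: a_0 = -1, a_1 = 1.
Setting the coefficient of each power of x to zero and solving order by order (substituting the coefficients already found):
  x^0: 2 a_2 + 3 a_0 = 0  ->  2 a_2 = -3 a_0 = 3  ->  a_2 = 3/2
  x^1: 6 a_3 = 0  ->  a_3 = 0
  x^2: 12 a_4 - a_2 = 0  ->  12 a_4 = a_2 = 3/2  ->  a_4 = 1/8
  x^3: 20 a_5 = 0  ->  a_5 = 0
Truncated series: y(x) = -1 + x + (3/2) x^2 + (1/8) x^4 + O(x^6).

a_0 = -1; a_1 = 1; a_2 = 3/2; a_3 = 0; a_4 = 1/8; a_5 = 0


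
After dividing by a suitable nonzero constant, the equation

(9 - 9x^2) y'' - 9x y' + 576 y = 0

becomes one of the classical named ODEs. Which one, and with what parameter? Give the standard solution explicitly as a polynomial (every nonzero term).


All three coefficients share the factor 9; dividing through by 9 gives  (1 - x^2) y'' - x y' + 64 y = 0.
This matches the Chebyshev equation (1 - x^2) y'' - x y' + n^2 y = 0 (note the -x y' term, not -2x y') with n^2 = 64, so n = 8; the polynomial solution is T_8(x).
With y = sum_k a_k x^k, matching x^k gives (k+2)(k+1) a_{k+2} = (k^2 - n^2) a_k = (k - 8)(k + 8) a_k. The right side vanishes at k = 8, so the series with the parity of 8 terminates at degree 8.
Standard normalization: leading coefficient of T_n is 2^(n-1), so a_8 = 2^7 = 128. Work downward with a_k = (k+1)(k+2) a_{k+2} / ((k - 8)(k + 8)):
  a_6 = (7)(8)(128) / ((6 - 8)(6 + 8)) = 7168/(-28) = -256
  a_4 = (5)(6)(-256) / ((4 - 8)(4 + 8)) = -7680/(-48) = 160
  a_2 = (3)(4)(160) / ((2 - 8)(2 + 8)) = 1920/(-60) = -32
  a_0 = (1)(2)(-32) / ((0 - 8)(0 + 8)) = -64/(-64) = 1
Hence T_8(x) = 128 x^8 - 256 x^6 + 160 x^4 - 32 x^2 + 1.

T_8(x); series = 128 x^8 - 256 x^6 + 160 x^4 - 32 x^2 + 1


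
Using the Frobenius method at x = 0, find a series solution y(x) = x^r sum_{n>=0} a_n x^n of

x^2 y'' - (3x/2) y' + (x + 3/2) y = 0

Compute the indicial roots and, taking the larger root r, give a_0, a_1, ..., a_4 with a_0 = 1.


Write in Frobenius form y'' + (p(x)/x) y' + (q(x)/x^2) y = 0:
  p(x) = -3/2,  q(x) = x + 3/2.
Indicial equation: r(r-1) + (-3/2) r + (3/2) = 0 -> roots r_1 = 3/2, r_2 = 1.
Take r = r_1 = 3/2. Let y(x) = x^r sum_{n>=0} a_n x^n with a_0 = 1.
Substitute y = x^r sum a_n x^n and match x^{r+n}. The recurrence is
  D(n) a_n + 1 a_{n-1} = 0,  where D(n) = (r+n)(r+n-1) + (-3/2)(r+n) + (3/2).
  a_n = -1 / D(n) * a_{n-1}.
Since the indicial polynomial factors as (r - r_1)(r - r_2), D(n) = (r_1 + n - r_1)(r_1 + n - r_2) = n(n + 1/2).
Evaluating step by step (a_0 = 1):
  n = 1: D(1) = 1(1 + 1/2) = 3/2; numerator = -1(1) = -1; a_1 = (-1)/(3/2) = -2/3
  n = 2: D(2) = 2(2 + 1/2) = 5; numerator = -1(-2/3) = 2/3; a_2 = (2/3)/(5) = 2/15
  n = 3: D(3) = 3(3 + 1/2) = 21/2; numerator = -1(2/15) = -2/15; a_3 = (-2/15)/(21/2) = -4/315
  n = 4: D(4) = 4(4 + 1/2) = 18; numerator = -1(-4/315) = 4/315; a_4 = (4/315)/(18) = 2/2835

r = 3/2; a_0 = 1; a_1 = -2/3; a_2 = 2/15; a_3 = -4/315; a_4 = 2/2835


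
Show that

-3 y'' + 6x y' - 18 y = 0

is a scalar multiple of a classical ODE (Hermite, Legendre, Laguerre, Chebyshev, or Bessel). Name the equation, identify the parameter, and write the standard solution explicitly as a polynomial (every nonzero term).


All three coefficients share the factor -3; dividing through by -3 gives  y'' - 2x y' + 6 y = 0.
This matches the Hermite equation y'' - 2x y' + 2n y = 0 with 2n = 6, so n = 3; the polynomial solution is H_3(x).
With y = sum_k a_k x^k, matching x^k gives (k+2)(k+1) a_{k+2} = 2(k - n) a_k = 2(k - 3) a_k. The right side vanishes at k = 3, so the series with the parity of 3 terminates at degree 3.
Standard normalization: leading coefficient of H_n is 2^n, so a_3 = 2^3 = 8. Work downward with a_k = (k+1)(k+2) a_{k+2} / (2(k - n)):
  a_1 = (2)(3)(8) / (2(1 - 3)) = 48/(-4) = -12
Hence H_3(x) = 8 x^3 - 12 x.

H_3(x); series = 8 x^3 - 12 x


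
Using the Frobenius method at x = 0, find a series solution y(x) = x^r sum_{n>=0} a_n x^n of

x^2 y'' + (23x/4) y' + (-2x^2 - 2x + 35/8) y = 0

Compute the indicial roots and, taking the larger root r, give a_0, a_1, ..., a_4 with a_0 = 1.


Write in Frobenius form y'' + (p(x)/x) y' + (q(x)/x^2) y = 0:
  p(x) = 23/4,  q(x) = -2x^2 - 2x + 35/8.
Indicial equation: r(r-1) + (23/4) r + (35/8) = 0 -> roots r_1 = -5/4, r_2 = -7/2.
Take r = r_1 = -5/4. Let y(x) = x^r sum_{n>=0} a_n x^n with a_0 = 1.
Substitute y = x^r sum a_n x^n and match x^{r+n}. The recurrence is
  D(n) a_n - 2 a_{n-1} - 2 a_{n-2} = 0,  where D(n) = (r+n)(r+n-1) + (23/4)(r+n) + (35/8).
  a_n = [2 a_{n-1} + 2 a_{n-2}] / D(n).
Since the indicial polynomial factors as (r - r_1)(r - r_2), D(n) = (r_1 + n - r_1)(r_1 + n - r_2) = n(n + 9/4).
Evaluating step by step (a_0 = 1):
  n = 1: D(1) = 1(1 + 9/4) = 13/4; numerator = 2(1) = 2; a_1 = (2)/(13/4) = 8/13
  n = 2: D(2) = 2(2 + 9/4) = 17/2; numerator = 2(8/13) + 2(1) = 42/13; a_2 = (42/13)/(17/2) = 84/221
  n = 3: D(3) = 3(3 + 9/4) = 63/4; numerator = 2(84/221) + 2(8/13) = 440/221; a_3 = (440/221)/(63/4) = 1760/13923
  n = 4: D(4) = 4(4 + 9/4) = 25; numerator = 2(1760/13923) + 2(84/221) = 14104/13923; a_4 = (14104/13923)/(25) = 14104/348075

r = -5/4; a_0 = 1; a_1 = 8/13; a_2 = 84/221; a_3 = 1760/13923; a_4 = 14104/348075


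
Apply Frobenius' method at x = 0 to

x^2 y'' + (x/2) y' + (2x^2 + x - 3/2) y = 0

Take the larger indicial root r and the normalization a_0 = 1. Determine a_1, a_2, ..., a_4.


Write in Frobenius form y'' + (p(x)/x) y' + (q(x)/x^2) y = 0:
  p(x) = 1/2,  q(x) = 2x^2 + x - 3/2.
Indicial equation: r(r-1) + (1/2) r + (-3/2) = 0 -> roots r_1 = 3/2, r_2 = -1.
Take r = r_1 = 3/2. Let y(x) = x^r sum_{n>=0} a_n x^n with a_0 = 1.
Substitute y = x^r sum a_n x^n and match x^{r+n}. The recurrence is
  D(n) a_n + 1 a_{n-1} + 2 a_{n-2} = 0,  where D(n) = (r+n)(r+n-1) + (1/2)(r+n) + (-3/2).
  a_n = [-1 a_{n-1} - 2 a_{n-2}] / D(n).
Since the indicial polynomial factors as (r - r_1)(r - r_2), D(n) = (r_1 + n - r_1)(r_1 + n - r_2) = n(n + 5/2).
Evaluating step by step (a_0 = 1):
  n = 1: D(1) = 1(1 + 5/2) = 7/2; numerator = -1(1) = -1; a_1 = (-1)/(7/2) = -2/7
  n = 2: D(2) = 2(2 + 5/2) = 9; numerator = -1(-2/7) - 2(1) = -12/7; a_2 = (-12/7)/(9) = -4/21
  n = 3: D(3) = 3(3 + 5/2) = 33/2; numerator = -1(-4/21) - 2(-2/7) = 16/21; a_3 = (16/21)/(33/2) = 32/693
  n = 4: D(4) = 4(4 + 5/2) = 26; numerator = -1(32/693) - 2(-4/21) = 232/693; a_4 = (232/693)/(26) = 116/9009

r = 3/2; a_0 = 1; a_1 = -2/7; a_2 = -4/21; a_3 = 32/693; a_4 = 116/9009


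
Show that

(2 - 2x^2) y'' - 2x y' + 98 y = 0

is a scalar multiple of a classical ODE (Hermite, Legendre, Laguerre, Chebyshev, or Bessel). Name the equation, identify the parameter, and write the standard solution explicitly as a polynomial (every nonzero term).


All three coefficients share the factor 2; dividing through by 2 gives  (1 - x^2) y'' - x y' + 49 y = 0.
This matches the Chebyshev equation (1 - x^2) y'' - x y' + n^2 y = 0 (note the -x y' term, not -2x y') with n^2 = 49, so n = 7; the polynomial solution is T_7(x).
With y = sum_k a_k x^k, matching x^k gives (k+2)(k+1) a_{k+2} = (k^2 - n^2) a_k = (k - 7)(k + 7) a_k. The right side vanishes at k = 7, so the series with the parity of 7 terminates at degree 7.
Standard normalization: leading coefficient of T_n is 2^(n-1), so a_7 = 2^6 = 64. Work downward with a_k = (k+1)(k+2) a_{k+2} / ((k - 7)(k + 7)):
  a_5 = (6)(7)(64) / ((5 - 7)(5 + 7)) = 2688/(-24) = -112
  a_3 = (4)(5)(-112) / ((3 - 7)(3 + 7)) = -2240/(-40) = 56
  a_1 = (2)(3)(56) / ((1 - 7)(1 + 7)) = 336/(-48) = -7
Hence T_7(x) = 64 x^7 - 112 x^5 + 56 x^3 - 7 x.

T_7(x); series = 64 x^7 - 112 x^5 + 56 x^3 - 7 x


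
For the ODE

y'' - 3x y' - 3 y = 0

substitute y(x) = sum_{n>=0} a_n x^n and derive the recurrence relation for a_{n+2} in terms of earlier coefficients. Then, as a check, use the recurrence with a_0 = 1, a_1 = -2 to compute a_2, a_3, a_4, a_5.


Substitute y = sum_n a_n x^n.
y''(x) has coefficient (n+2)(n+1) a_{n+2} at x^n;
-3 x y'(x) has coefficient -3 n a_n at x^n (shift);
-3 y(x) has coefficient -3 a_n at x^n.
Matching x^n: (n+2)(n+1) a_{n+2} + (-3n - 3) a_n = 0.
Thus a_{n+2} = (3n + 3) / ((n+1)(n+2)) * a_n.

Check with a_0 = 1, a_1 = -2 (apply the recurrence for n = 0, 1, 2, 3): a_0 = 1, a_1 = -2, a_2 = 3/2, a_3 = -2, a_4 = 9/8, a_5 = -6/5.

a_(n+2) = (3n + 3) / ((n+1)(n+2)) * a_n; check: a_0 = 1, a_1 = -2, a_2 = 3/2, a_3 = -2, a_4 = 9/8, a_5 = -6/5


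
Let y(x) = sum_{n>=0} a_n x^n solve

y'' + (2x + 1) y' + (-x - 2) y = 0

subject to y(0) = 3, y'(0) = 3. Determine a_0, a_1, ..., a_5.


Ansatz: y(x) = sum_{n>=0} a_n x^n, so y'(x) = sum_{n>=1} n a_n x^(n-1) and y''(x) = sum_{n>=2} n(n-1) a_n x^(n-2).
Substitute into P(x) y'' + Q(x) y' + R(x) y = 0 with P(x) = 1, Q(x) = 2x + 1, R(x) = -x - 2, and match powers of x.
Initial conditions: a_0 = 3, a_1 = 3.
Setting the coefficient of each power of x to zero and solving order by order (substituting the coefficients already found):
  x^0: 2 a_2 + a_1 - 2 a_0 = 0  ->  2 a_2 = -a_1 + 2 a_0 = 3  ->  a_2 = 3/2
  x^1: 6 a_3 + 2 a_2 - a_0 = 0  ->  6 a_3 = -2 a_2 + a_0 = 0  ->  a_3 = 0
  x^2: 12 a_4 + 3 a_3 + 2 a_2 - a_1 = 0  ->  12 a_4 = -3 a_3 - 2 a_2 + a_1 = 0  ->  a_4 = 0
  x^3: 20 a_5 + 4 a_4 + 4 a_3 - a_2 = 0  ->  20 a_5 = -4 a_4 - 4 a_3 + a_2 = 3/2  ->  a_5 = 3/40
Truncated series: y(x) = 3 + 3 x + (3/2) x^2 + (3/40) x^5 + O(x^6).

a_0 = 3; a_1 = 3; a_2 = 3/2; a_3 = 0; a_4 = 0; a_5 = 3/40


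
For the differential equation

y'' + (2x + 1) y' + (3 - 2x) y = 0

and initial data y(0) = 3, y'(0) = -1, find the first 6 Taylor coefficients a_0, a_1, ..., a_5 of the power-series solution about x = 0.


Ansatz: y(x) = sum_{n>=0} a_n x^n, so y'(x) = sum_{n>=1} n a_n x^(n-1) and y''(x) = sum_{n>=2} n(n-1) a_n x^(n-2).
Substitute into P(x) y'' + Q(x) y' + R(x) y = 0 with P(x) = 1, Q(x) = 2x + 1, R(x) = 3 - 2x, and match powers of x.
Initial conditions: a_0 = 3, a_1 = -1.
Setting the coefficient of each power of x to zero and solving order by order (substituting the coefficients already found):
  x^0: 2 a_2 + a_1 + 3 a_0 = 0  ->  2 a_2 = -a_1 - 3 a_0 = -8  ->  a_2 = -4
  x^1: 6 a_3 + 2 a_2 + 5 a_1 - 2 a_0 = 0  ->  6 a_3 = -2 a_2 - 5 a_1 + 2 a_0 = 19  ->  a_3 = 19/6
  x^2: 12 a_4 + 3 a_3 + 7 a_2 - 2 a_1 = 0  ->  12 a_4 = -3 a_3 - 7 a_2 + 2 a_1 = 33/2  ->  a_4 = 11/8
  x^3: 20 a_5 + 4 a_4 + 9 a_3 - 2 a_2 = 0  ->  20 a_5 = -4 a_4 - 9 a_3 + 2 a_2 = -42  ->  a_5 = -21/10
Truncated series: y(x) = 3 - x - 4 x^2 + (19/6) x^3 + (11/8) x^4 - (21/10) x^5 + O(x^6).

a_0 = 3; a_1 = -1; a_2 = -4; a_3 = 19/6; a_4 = 11/8; a_5 = -21/10


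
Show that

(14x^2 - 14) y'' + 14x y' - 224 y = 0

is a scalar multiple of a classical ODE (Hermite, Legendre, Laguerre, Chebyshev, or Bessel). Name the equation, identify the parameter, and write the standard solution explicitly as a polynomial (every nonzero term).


All three coefficients share the factor -14; dividing through by -14 gives  (1 - x^2) y'' - x y' + 16 y = 0.
This matches the Chebyshev equation (1 - x^2) y'' - x y' + n^2 y = 0 (note the -x y' term, not -2x y') with n^2 = 16, so n = 4; the polynomial solution is T_4(x).
With y = sum_k a_k x^k, matching x^k gives (k+2)(k+1) a_{k+2} = (k^2 - n^2) a_k = (k - 4)(k + 4) a_k. The right side vanishes at k = 4, so the series with the parity of 4 terminates at degree 4.
Standard normalization: leading coefficient of T_n is 2^(n-1), so a_4 = 2^3 = 8. Work downward with a_k = (k+1)(k+2) a_{k+2} / ((k - 4)(k + 4)):
  a_2 = (3)(4)(8) / ((2 - 4)(2 + 4)) = 96/(-12) = -8
  a_0 = (1)(2)(-8) / ((0 - 4)(0 + 4)) = -16/(-16) = 1
Hence T_4(x) = 8 x^4 - 8 x^2 + 1.

T_4(x); series = 8 x^4 - 8 x^2 + 1


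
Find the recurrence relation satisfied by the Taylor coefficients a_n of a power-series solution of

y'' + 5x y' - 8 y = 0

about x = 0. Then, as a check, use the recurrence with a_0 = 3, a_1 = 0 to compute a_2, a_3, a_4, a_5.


Substitute y = sum_n a_n x^n.
y''(x) has coefficient (n+2)(n+1) a_{n+2} at x^n;
5 x y'(x) has coefficient 5 n a_n at x^n (shift);
-8 y(x) has coefficient -8 a_n at x^n.
Matching x^n: (n+2)(n+1) a_{n+2} + (5n - 8) a_n = 0.
Thus a_{n+2} = (-5n + 8) / ((n+1)(n+2)) * a_n.

Check with a_0 = 3, a_1 = 0 (apply the recurrence for n = 0, 1, 2, 3): a_0 = 3, a_1 = 0, a_2 = 12, a_3 = 0, a_4 = -2, a_5 = 0.

a_(n+2) = (-5n + 8) / ((n+1)(n+2)) * a_n; check: a_0 = 3, a_1 = 0, a_2 = 12, a_3 = 0, a_4 = -2, a_5 = 0


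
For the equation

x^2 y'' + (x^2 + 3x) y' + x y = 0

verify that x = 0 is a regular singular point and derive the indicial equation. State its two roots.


Divide by x^2 to reach normal form y'' + P_1(x) y' + P_2(x) y = 0 with P_1(x) = 1 + 3/x and P_2(x) = 1/x.
x = 0 is a singular point because the y'-coefficient 1 + 3/x has a pole at x = 0 and the y-coefficient 1/x has a pole at x = 0.
It is a regular singular point because x P_1(x) = p(x) = x + 3 and x^2 P_2(x) = q(x) = x are polynomials, hence analytic at x = 0.
p(0) = 3,  q(0) = 0.
Indicial equation: r(r-1) + p(0) r + q(0) = 0, i.e. r^2 + (p(0) - 1) r + q(0) = 0, i.e. r^2 + 2 r = 0.
Discriminant: (2)^2 - 4(0) = 4, so r = (-2 ± 2)/2.
Solving: r_1 = 0, r_2 = -2.

indicial: r^2 + 2 r = 0; roots r_1 = 0, r_2 = -2


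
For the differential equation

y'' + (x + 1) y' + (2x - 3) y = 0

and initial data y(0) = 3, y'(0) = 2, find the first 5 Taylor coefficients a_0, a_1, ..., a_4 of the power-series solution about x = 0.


Ansatz: y(x) = sum_{n>=0} a_n x^n, so y'(x) = sum_{n>=1} n a_n x^(n-1) and y''(x) = sum_{n>=2} n(n-1) a_n x^(n-2).
Substitute into P(x) y'' + Q(x) y' + R(x) y = 0 with P(x) = 1, Q(x) = x + 1, R(x) = 2x - 3, and match powers of x.
Initial conditions: a_0 = 3, a_1 = 2.
Setting the coefficient of each power of x to zero and solving order by order (substituting the coefficients already found):
  x^0: 2 a_2 + a_1 - 3 a_0 = 0  ->  2 a_2 = -a_1 + 3 a_0 = 7  ->  a_2 = 7/2
  x^1: 6 a_3 + 2 a_2 - 2 a_1 + 2 a_0 = 0  ->  6 a_3 = -2 a_2 + 2 a_1 - 2 a_0 = -9  ->  a_3 = -3/2
  x^2: 12 a_4 + 3 a_3 - a_2 + 2 a_1 = 0  ->  12 a_4 = -3 a_3 + a_2 - 2 a_1 = 4  ->  a_4 = 1/3
Truncated series: y(x) = 3 + 2 x + (7/2) x^2 - (3/2) x^3 + (1/3) x^4 + O(x^5).

a_0 = 3; a_1 = 2; a_2 = 7/2; a_3 = -3/2; a_4 = 1/3


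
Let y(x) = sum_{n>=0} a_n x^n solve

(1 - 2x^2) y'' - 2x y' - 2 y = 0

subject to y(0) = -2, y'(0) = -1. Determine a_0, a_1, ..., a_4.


Ansatz: y(x) = sum_{n>=0} a_n x^n, so y'(x) = sum_{n>=1} n a_n x^(n-1) and y''(x) = sum_{n>=2} n(n-1) a_n x^(n-2).
Substitute into P(x) y'' + Q(x) y' + R(x) y = 0 with P(x) = 1 - 2x^2, Q(x) = -2x, R(x) = -2, and match powers of x.
Initial conditions: a_0 = -2, a_1 = -1.
Setting the coefficient of each power of x to zero and solving order by order (substituting the coefficients already found):
  x^0: 2 a_2 - 2 a_0 = 0  ->  2 a_2 = 2 a_0 = -4  ->  a_2 = -2
  x^1: 6 a_3 - 4 a_1 = 0  ->  6 a_3 = 4 a_1 = -4  ->  a_3 = -2/3
  x^2: 12 a_4 - 10 a_2 = 0  ->  12 a_4 = 10 a_2 = -20  ->  a_4 = -5/3
Truncated series: y(x) = -2 - x - 2 x^2 - (2/3) x^3 - (5/3) x^4 + O(x^5).

a_0 = -2; a_1 = -1; a_2 = -2; a_3 = -2/3; a_4 = -5/3


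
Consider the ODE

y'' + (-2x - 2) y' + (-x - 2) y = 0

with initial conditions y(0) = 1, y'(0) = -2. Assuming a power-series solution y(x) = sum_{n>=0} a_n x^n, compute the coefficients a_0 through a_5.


Ansatz: y(x) = sum_{n>=0} a_n x^n, so y'(x) = sum_{n>=1} n a_n x^(n-1) and y''(x) = sum_{n>=2} n(n-1) a_n x^(n-2).
Substitute into P(x) y'' + Q(x) y' + R(x) y = 0 with P(x) = 1, Q(x) = -2x - 2, R(x) = -x - 2, and match powers of x.
Initial conditions: a_0 = 1, a_1 = -2.
Setting the coefficient of each power of x to zero and solving order by order (substituting the coefficients already found):
  x^0: 2 a_2 - 2 a_1 - 2 a_0 = 0  ->  2 a_2 = 2 a_1 + 2 a_0 = -2  ->  a_2 = -1
  x^1: 6 a_3 - 4 a_2 - 4 a_1 - a_0 = 0  ->  6 a_3 = 4 a_2 + 4 a_1 + a_0 = -11  ->  a_3 = -11/6
  x^2: 12 a_4 - 6 a_3 - 6 a_2 - a_1 = 0  ->  12 a_4 = 6 a_3 + 6 a_2 + a_1 = -19  ->  a_4 = -19/12
  x^3: 20 a_5 - 8 a_4 - 8 a_3 - a_2 = 0  ->  20 a_5 = 8 a_4 + 8 a_3 + a_2 = -85/3  ->  a_5 = -17/12
Truncated series: y(x) = 1 - 2 x - x^2 - (11/6) x^3 - (19/12) x^4 - (17/12) x^5 + O(x^6).

a_0 = 1; a_1 = -2; a_2 = -1; a_3 = -11/6; a_4 = -19/12; a_5 = -17/12


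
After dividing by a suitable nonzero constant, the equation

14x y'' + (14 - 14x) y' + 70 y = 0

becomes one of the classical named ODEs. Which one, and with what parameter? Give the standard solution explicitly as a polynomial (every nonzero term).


All three coefficients share the factor 14; dividing through by 14 gives  x y'' + (1 - x) y' + 5 y = 0.
This matches the Laguerre equation x y'' + (1 - x) y' + n y = 0 with n = 5; the polynomial solution is L_5(x).
With y = sum_k a_k x^k, matching x^k gives (k+1)k a_{k+1} + (k+1) a_{k+1} - k a_k + n a_k = 0, i.e. (k+1)^2 a_{k+1} = (k - n) a_k = (k - 5) a_k. The right side vanishes at k = 5, so the series terminates at degree 5.
Standard normalization L_n(0) = 1 gives a_0 = 1. Work upward with a_{k+1} = (k - 5) a_k / (k+1)^2:
  a_1 = (0 - 5)(1) / 1^2 = -5/1 = -5
  a_2 = (1 - 5)(-5) / 2^2 = 20/4 = 5
  a_3 = (2 - 5)(5) / 3^2 = -15/9 = -5/3
  a_4 = (3 - 5)(-5/3) / 4^2 = (10/3)/16 = 5/24
  a_5 = (4 - 5)(5/24) / 5^2 = (-5/24)/25 = -1/120
Hence L_5(x) = -x^5/120 + 5 x^4/24 - 5 x^3/3 + 5 x^2 - 5 x + 1.

L_5(x); series = -x^5/120 + 5 x^4/24 - 5 x^3/3 + 5 x^2 - 5 x + 1


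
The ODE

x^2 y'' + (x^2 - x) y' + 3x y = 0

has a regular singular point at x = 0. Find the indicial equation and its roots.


Divide by x^2 to reach normal form y'' + P_1(x) y' + P_2(x) y = 0 with P_1(x) = 1 - 1/x and P_2(x) = 3/x.
x = 0 is a singular point because the y'-coefficient 1 - 1/x has a pole at x = 0 and the y-coefficient 3/x has a pole at x = 0.
It is a regular singular point because x P_1(x) = p(x) = x - 1 and x^2 P_2(x) = q(x) = 3x are polynomials, hence analytic at x = 0.
p(0) = -1,  q(0) = 0.
Indicial equation: r(r-1) + p(0) r + q(0) = 0, i.e. r^2 + (p(0) - 1) r + q(0) = 0, i.e. r^2 - 2 r = 0.
Discriminant: (-2)^2 - 4(0) = 4, so r = (2 ± 2)/2.
Solving: r_1 = 2, r_2 = 0.

indicial: r^2 - 2 r = 0; roots r_1 = 2, r_2 = 0


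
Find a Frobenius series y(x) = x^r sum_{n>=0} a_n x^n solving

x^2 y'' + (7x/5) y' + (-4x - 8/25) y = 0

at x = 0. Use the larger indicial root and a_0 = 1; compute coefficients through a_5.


Write in Frobenius form y'' + (p(x)/x) y' + (q(x)/x^2) y = 0:
  p(x) = 7/5,  q(x) = -4x - 8/25.
Indicial equation: r(r-1) + (7/5) r + (-8/25) = 0 -> roots r_1 = 2/5, r_2 = -4/5.
Take r = r_1 = 2/5. Let y(x) = x^r sum_{n>=0} a_n x^n with a_0 = 1.
Substitute y = x^r sum a_n x^n and match x^{r+n}. The recurrence is
  D(n) a_n - 4 a_{n-1} = 0,  where D(n) = (r+n)(r+n-1) + (7/5)(r+n) + (-8/25).
  a_n = 4 / D(n) * a_{n-1}.
Since the indicial polynomial factors as (r - r_1)(r - r_2), D(n) = (r_1 + n - r_1)(r_1 + n - r_2) = n(n + 6/5).
Evaluating step by step (a_0 = 1):
  n = 1: D(1) = 1(1 + 6/5) = 11/5; numerator = 4(1) = 4; a_1 = (4)/(11/5) = 20/11
  n = 2: D(2) = 2(2 + 6/5) = 32/5; numerator = 4(20/11) = 80/11; a_2 = (80/11)/(32/5) = 25/22
  n = 3: D(3) = 3(3 + 6/5) = 63/5; numerator = 4(25/22) = 50/11; a_3 = (50/11)/(63/5) = 250/693
  n = 4: D(4) = 4(4 + 6/5) = 104/5; numerator = 4(250/693) = 1000/693; a_4 = (1000/693)/(104/5) = 625/9009
  n = 5: D(5) = 5(5 + 6/5) = 31; numerator = 4(625/9009) = 2500/9009; a_5 = (2500/9009)/(31) = 2500/279279

r = 2/5; a_0 = 1; a_1 = 20/11; a_2 = 25/22; a_3 = 250/693; a_4 = 625/9009; a_5 = 2500/279279


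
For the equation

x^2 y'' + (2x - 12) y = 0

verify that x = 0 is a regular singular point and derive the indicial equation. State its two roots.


Divide by x^2 to reach normal form y'' + P_1(x) y' + P_2(x) y = 0 with P_1(x) = 0 and P_2(x) = 2/x - 12/x^2.
x = 0 is a singular point because the y-coefficient 2/x - 12/x^2 has a pole at x = 0.
It is a regular singular point because x P_1(x) = p(x) = 0 and x^2 P_2(x) = q(x) = 2x - 12 are polynomials, hence analytic at x = 0.
p(0) = 0,  q(0) = -12.
Indicial equation: r(r-1) + p(0) r + q(0) = 0, i.e. r^2 + (p(0) - 1) r + q(0) = 0, i.e. r^2 - 1 r - 12 = 0.
Discriminant: (-1)^2 - 4(-12) = 49, so r = (1 ± 7)/2.
Solving: r_1 = 4, r_2 = -3.

indicial: r^2 - 1 r - 12 = 0; roots r_1 = 4, r_2 = -3


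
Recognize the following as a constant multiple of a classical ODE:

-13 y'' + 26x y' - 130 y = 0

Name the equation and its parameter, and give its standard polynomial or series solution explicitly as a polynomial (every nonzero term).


All three coefficients share the factor -13; dividing through by -13 gives  y'' - 2x y' + 10 y = 0.
This matches the Hermite equation y'' - 2x y' + 2n y = 0 with 2n = 10, so n = 5; the polynomial solution is H_5(x).
With y = sum_k a_k x^k, matching x^k gives (k+2)(k+1) a_{k+2} = 2(k - n) a_k = 2(k - 5) a_k. The right side vanishes at k = 5, so the series with the parity of 5 terminates at degree 5.
Standard normalization: leading coefficient of H_n is 2^n, so a_5 = 2^5 = 32. Work downward with a_k = (k+1)(k+2) a_{k+2} / (2(k - n)):
  a_3 = (4)(5)(32) / (2(3 - 5)) = 640/(-4) = -160
  a_1 = (2)(3)(-160) / (2(1 - 5)) = -960/(-8) = 120
Hence H_5(x) = 32 x^5 - 160 x^3 + 120 x.

H_5(x); series = 32 x^5 - 160 x^3 + 120 x


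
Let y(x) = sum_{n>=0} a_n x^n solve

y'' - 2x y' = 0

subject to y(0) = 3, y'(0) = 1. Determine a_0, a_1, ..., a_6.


Ansatz: y(x) = sum_{n>=0} a_n x^n, so y'(x) = sum_{n>=1} n a_n x^(n-1) and y''(x) = sum_{n>=2} n(n-1) a_n x^(n-2).
Substitute into P(x) y'' + Q(x) y' + R(x) y = 0 with P(x) = 1, Q(x) = -2x, R(x) = 0, and match powers of x.
Initial conditions: a_0 = 3, a_1 = 1.
Setting the coefficient of each power of x to zero and solving order by order (substituting the coefficients already found):
  x^0: 2 a_2 = 0  ->  a_2 = 0
  x^1: 6 a_3 - 2 a_1 = 0  ->  6 a_3 = 2 a_1 = 2  ->  a_3 = 1/3
  x^2: 12 a_4 - 4 a_2 = 0  ->  12 a_4 = 4 a_2 = 0  ->  a_4 = 0
  x^3: 20 a_5 - 6 a_3 = 0  ->  20 a_5 = 6 a_3 = 2  ->  a_5 = 1/10
  x^4: 30 a_6 - 8 a_4 = 0  ->  30 a_6 = 8 a_4 = 0  ->  a_6 = 0
Truncated series: y(x) = 3 + x + (1/3) x^3 + (1/10) x^5 + O(x^7).

a_0 = 3; a_1 = 1; a_2 = 0; a_3 = 1/3; a_4 = 0; a_5 = 1/10; a_6 = 0


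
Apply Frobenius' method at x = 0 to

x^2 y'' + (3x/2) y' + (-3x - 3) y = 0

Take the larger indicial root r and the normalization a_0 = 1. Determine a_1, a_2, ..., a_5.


Write in Frobenius form y'' + (p(x)/x) y' + (q(x)/x^2) y = 0:
  p(x) = 3/2,  q(x) = -3x - 3.
Indicial equation: r(r-1) + (3/2) r + (-3) = 0 -> roots r_1 = 3/2, r_2 = -2.
Take r = r_1 = 3/2. Let y(x) = x^r sum_{n>=0} a_n x^n with a_0 = 1.
Substitute y = x^r sum a_n x^n and match x^{r+n}. The recurrence is
  D(n) a_n - 3 a_{n-1} = 0,  where D(n) = (r+n)(r+n-1) + (3/2)(r+n) + (-3).
  a_n = 3 / D(n) * a_{n-1}.
Since the indicial polynomial factors as (r - r_1)(r - r_2), D(n) = (r_1 + n - r_1)(r_1 + n - r_2) = n(n + 7/2).
Evaluating step by step (a_0 = 1):
  n = 1: D(1) = 1(1 + 7/2) = 9/2; numerator = 3(1) = 3; a_1 = (3)/(9/2) = 2/3
  n = 2: D(2) = 2(2 + 7/2) = 11; numerator = 3(2/3) = 2; a_2 = (2)/(11) = 2/11
  n = 3: D(3) = 3(3 + 7/2) = 39/2; numerator = 3(2/11) = 6/11; a_3 = (6/11)/(39/2) = 4/143
  n = 4: D(4) = 4(4 + 7/2) = 30; numerator = 3(4/143) = 12/143; a_4 = (12/143)/(30) = 2/715
  n = 5: D(5) = 5(5 + 7/2) = 85/2; numerator = 3(2/715) = 6/715; a_5 = (6/715)/(85/2) = 12/60775

r = 3/2; a_0 = 1; a_1 = 2/3; a_2 = 2/11; a_3 = 4/143; a_4 = 2/715; a_5 = 12/60775


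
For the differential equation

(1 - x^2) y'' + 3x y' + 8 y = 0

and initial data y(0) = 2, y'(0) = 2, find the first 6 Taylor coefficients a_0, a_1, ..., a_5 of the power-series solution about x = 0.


Ansatz: y(x) = sum_{n>=0} a_n x^n, so y'(x) = sum_{n>=1} n a_n x^(n-1) and y''(x) = sum_{n>=2} n(n-1) a_n x^(n-2).
Substitute into P(x) y'' + Q(x) y' + R(x) y = 0 with P(x) = 1 - x^2, Q(x) = 3x, R(x) = 8, and match powers of x.
Initial conditions: a_0 = 2, a_1 = 2.
Setting the coefficient of each power of x to zero and solving order by order (substituting the coefficients already found):
  x^0: 2 a_2 + 8 a_0 = 0  ->  2 a_2 = -8 a_0 = -16  ->  a_2 = -8
  x^1: 6 a_3 + 11 a_1 = 0  ->  6 a_3 = -11 a_1 = -22  ->  a_3 = -11/3
  x^2: 12 a_4 + 12 a_2 = 0  ->  12 a_4 = -12 a_2 = 96  ->  a_4 = 8
  x^3: 20 a_5 + 11 a_3 = 0  ->  20 a_5 = -11 a_3 = 121/3  ->  a_5 = 121/60
Truncated series: y(x) = 2 + 2 x - 8 x^2 - (11/3) x^3 + 8 x^4 + (121/60) x^5 + O(x^6).

a_0 = 2; a_1 = 2; a_2 = -8; a_3 = -11/3; a_4 = 8; a_5 = 121/60


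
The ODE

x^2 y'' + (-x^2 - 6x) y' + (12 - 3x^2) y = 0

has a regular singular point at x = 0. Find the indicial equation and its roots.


Divide by x^2 to reach normal form y'' + P_1(x) y' + P_2(x) y = 0 with P_1(x) = -1 - 6/x and P_2(x) = -3 + 12/x^2.
x = 0 is a singular point because the y'-coefficient -1 - 6/x has a pole at x = 0 and the y-coefficient -3 + 12/x^2 has a pole at x = 0.
It is a regular singular point because x P_1(x) = p(x) = -x - 6 and x^2 P_2(x) = q(x) = 12 - 3x^2 are polynomials, hence analytic at x = 0.
p(0) = -6,  q(0) = 12.
Indicial equation: r(r-1) + p(0) r + q(0) = 0, i.e. r^2 + (p(0) - 1) r + q(0) = 0, i.e. r^2 - 7 r + 12 = 0.
Discriminant: (-7)^2 - 4(12) = 1, so r = (7 ± 1)/2.
Solving: r_1 = 4, r_2 = 3.

indicial: r^2 - 7 r + 12 = 0; roots r_1 = 4, r_2 = 3


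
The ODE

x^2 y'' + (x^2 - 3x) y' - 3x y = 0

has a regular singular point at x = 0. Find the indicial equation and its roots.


Divide by x^2 to reach normal form y'' + P_1(x) y' + P_2(x) y = 0 with P_1(x) = 1 - 3/x and P_2(x) = -3/x.
x = 0 is a singular point because the y'-coefficient 1 - 3/x has a pole at x = 0 and the y-coefficient -3/x has a pole at x = 0.
It is a regular singular point because x P_1(x) = p(x) = x - 3 and x^2 P_2(x) = q(x) = -3x are polynomials, hence analytic at x = 0.
p(0) = -3,  q(0) = 0.
Indicial equation: r(r-1) + p(0) r + q(0) = 0, i.e. r^2 + (p(0) - 1) r + q(0) = 0, i.e. r^2 - 4 r = 0.
Discriminant: (-4)^2 - 4(0) = 16, so r = (4 ± 4)/2.
Solving: r_1 = 4, r_2 = 0.

indicial: r^2 - 4 r = 0; roots r_1 = 4, r_2 = 0


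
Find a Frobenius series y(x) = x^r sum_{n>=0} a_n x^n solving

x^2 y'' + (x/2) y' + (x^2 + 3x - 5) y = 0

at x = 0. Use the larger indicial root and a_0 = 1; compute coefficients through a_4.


Write in Frobenius form y'' + (p(x)/x) y' + (q(x)/x^2) y = 0:
  p(x) = 1/2,  q(x) = x^2 + 3x - 5.
Indicial equation: r(r-1) + (1/2) r + (-5) = 0 -> roots r_1 = 5/2, r_2 = -2.
Take r = r_1 = 5/2. Let y(x) = x^r sum_{n>=0} a_n x^n with a_0 = 1.
Substitute y = x^r sum a_n x^n and match x^{r+n}. The recurrence is
  D(n) a_n + 3 a_{n-1} + 1 a_{n-2} = 0,  where D(n) = (r+n)(r+n-1) + (1/2)(r+n) + (-5).
  a_n = [-3 a_{n-1} - 1 a_{n-2}] / D(n).
Since the indicial polynomial factors as (r - r_1)(r - r_2), D(n) = (r_1 + n - r_1)(r_1 + n - r_2) = n(n + 9/2).
Evaluating step by step (a_0 = 1):
  n = 1: D(1) = 1(1 + 9/2) = 11/2; numerator = -3(1) = -3; a_1 = (-3)/(11/2) = -6/11
  n = 2: D(2) = 2(2 + 9/2) = 13; numerator = -3(-6/11) - 1(1) = 7/11; a_2 = (7/11)/(13) = 7/143
  n = 3: D(3) = 3(3 + 9/2) = 45/2; numerator = -3(7/143) - 1(-6/11) = 57/143; a_3 = (57/143)/(45/2) = 38/2145
  n = 4: D(4) = 4(4 + 9/2) = 34; numerator = -3(38/2145) - 1(7/143) = -73/715; a_4 = (-73/715)/(34) = -73/24310

r = 5/2; a_0 = 1; a_1 = -6/11; a_2 = 7/143; a_3 = 38/2145; a_4 = -73/24310


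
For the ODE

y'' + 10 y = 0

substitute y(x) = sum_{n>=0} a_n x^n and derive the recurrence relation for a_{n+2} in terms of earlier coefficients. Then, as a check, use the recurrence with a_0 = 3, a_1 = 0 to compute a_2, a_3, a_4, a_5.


Substitute y = sum_n a_n x^n into y'' + (const) y = 0.
y''(x) = sum_{n>=0} (n+2)(n+1) a_{n+2} x^n.
The ODE becomes sum_n [(n+2)(n+1) a_{n+2} + 10 a_n] x^n = 0.
Setting each coefficient to zero gives the recurrence:
  (n+2)(n+1) a_{n+2} + 10 a_n = 0,
  a_{n+2} = -10 / ((n+1)(n+2)) a_n.

Check with a_0 = 3, a_1 = 0 (apply the recurrence for n = 0, 1, 2, 3): a_0 = 3, a_1 = 0, a_2 = -15, a_3 = 0, a_4 = 25/2, a_5 = 0.

a_{n+2} = -10/((n+1)(n+2)) * a_n; check: a_0 = 3, a_1 = 0, a_2 = -15, a_3 = 0, a_4 = 25/2, a_5 = 0


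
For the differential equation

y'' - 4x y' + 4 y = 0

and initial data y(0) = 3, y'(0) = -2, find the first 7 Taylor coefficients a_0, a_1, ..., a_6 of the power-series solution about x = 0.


Ansatz: y(x) = sum_{n>=0} a_n x^n, so y'(x) = sum_{n>=1} n a_n x^(n-1) and y''(x) = sum_{n>=2} n(n-1) a_n x^(n-2).
Substitute into P(x) y'' + Q(x) y' + R(x) y = 0 with P(x) = 1, Q(x) = -4x, R(x) = 4, and match powers of x.
Initial conditions: a_0 = 3, a_1 = -2.
Setting the coefficient of each power of x to zero and solving order by order (substituting the coefficients already found):
  x^0: 2 a_2 + 4 a_0 = 0  ->  2 a_2 = -4 a_0 = -12  ->  a_2 = -6
  x^1: 6 a_3 = 0  ->  a_3 = 0
  x^2: 12 a_4 - 4 a_2 = 0  ->  12 a_4 = 4 a_2 = -24  ->  a_4 = -2
  x^3: 20 a_5 - 8 a_3 = 0  ->  20 a_5 = 8 a_3 = 0  ->  a_5 = 0
  x^4: 30 a_6 - 12 a_4 = 0  ->  30 a_6 = 12 a_4 = -24  ->  a_6 = -4/5
Truncated series: y(x) = 3 - 2 x - 6 x^2 - 2 x^4 - (4/5) x^6 + O(x^7).

a_0 = 3; a_1 = -2; a_2 = -6; a_3 = 0; a_4 = -2; a_5 = 0; a_6 = -4/5


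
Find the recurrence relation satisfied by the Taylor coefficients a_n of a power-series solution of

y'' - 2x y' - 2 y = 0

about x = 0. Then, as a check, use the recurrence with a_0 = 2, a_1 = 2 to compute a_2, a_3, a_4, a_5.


Substitute y = sum_n a_n x^n.
y''(x) has coefficient (n+2)(n+1) a_{n+2} at x^n;
-2 x y'(x) has coefficient -2 n a_n at x^n (shift);
-2 y(x) has coefficient -2 a_n at x^n.
Matching x^n: (n+2)(n+1) a_{n+2} + (-2n - 2) a_n = 0.
Thus a_{n+2} = (2n + 2) / ((n+1)(n+2)) * a_n.

Check with a_0 = 2, a_1 = 2 (apply the recurrence for n = 0, 1, 2, 3): a_0 = 2, a_1 = 2, a_2 = 2, a_3 = 4/3, a_4 = 1, a_5 = 8/15.

a_(n+2) = (2n + 2) / ((n+1)(n+2)) * a_n; check: a_0 = 2, a_1 = 2, a_2 = 2, a_3 = 4/3, a_4 = 1, a_5 = 8/15


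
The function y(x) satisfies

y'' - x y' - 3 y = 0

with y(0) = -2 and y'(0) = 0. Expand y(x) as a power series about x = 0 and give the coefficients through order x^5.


Ansatz: y(x) = sum_{n>=0} a_n x^n, so y'(x) = sum_{n>=1} n a_n x^(n-1) and y''(x) = sum_{n>=2} n(n-1) a_n x^(n-2).
Substitute into P(x) y'' + Q(x) y' + R(x) y = 0 with P(x) = 1, Q(x) = -x, R(x) = -3, and match powers of x.
Initial conditions: a_0 = -2, a_1 = 0.
Setting the coefficient of each power of x to zero and solving order by order (substituting the coefficients already found):
  x^0: 2 a_2 - 3 a_0 = 0  ->  2 a_2 = 3 a_0 = -6  ->  a_2 = -3
  x^1: 6 a_3 - 4 a_1 = 0  ->  6 a_3 = 4 a_1 = 0  ->  a_3 = 0
  x^2: 12 a_4 - 5 a_2 = 0  ->  12 a_4 = 5 a_2 = -15  ->  a_4 = -5/4
  x^3: 20 a_5 - 6 a_3 = 0  ->  20 a_5 = 6 a_3 = 0  ->  a_5 = 0
Truncated series: y(x) = -2 - 3 x^2 - (5/4) x^4 + O(x^6).

a_0 = -2; a_1 = 0; a_2 = -3; a_3 = 0; a_4 = -5/4; a_5 = 0


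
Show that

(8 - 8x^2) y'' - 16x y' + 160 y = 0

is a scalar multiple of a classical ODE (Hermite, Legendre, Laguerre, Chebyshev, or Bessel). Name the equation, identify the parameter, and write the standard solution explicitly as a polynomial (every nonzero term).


All three coefficients share the factor 8; dividing through by 8 gives  (1 - x^2) y'' - 2x y' + 20 y = 0.
This matches the Legendre equation (1 - x^2) y'' - 2x y' + n(n+1) y = 0 (note the -2x y' term) with n(n+1) = 20, so n = 4; the polynomial solution is P_4(x).
With y = sum_k a_k x^k, matching x^k gives (k+2)(k+1) a_{k+2} = [k(k+1) - n(n+1)] a_k = (k - 4)(k + 5) a_k. The right side vanishes at k = 4, so the series with the parity of 4 terminates at degree 4.
Standard normalization (P_n(1) = 1): leading coefficient (2n)!/(2^n (n!)^2) = 40320/(16*576) = 35/8, so a_4 = 35/8. Work downward with a_k = (k+1)(k+2) a_{k+2} / ((k - 4)(k + 5)):
  a_2 = (3)(4)(35/8) / ((2 - 4)(2 + 5)) = (105/2)/(-14) = -15/4
  a_0 = (1)(2)(-15/4) / ((0 - 4)(0 + 5)) = (-15/2)/(-20) = 3/8
Hence P_4(x) = 35 x^4/8 - 15 x^2/4 + 3/8.

P_4(x); series = 35 x^4/8 - 15 x^2/4 + 3/8


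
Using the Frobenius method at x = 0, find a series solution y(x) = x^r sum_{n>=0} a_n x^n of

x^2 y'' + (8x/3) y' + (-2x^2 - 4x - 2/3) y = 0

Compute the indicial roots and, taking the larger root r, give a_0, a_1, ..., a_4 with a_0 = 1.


Write in Frobenius form y'' + (p(x)/x) y' + (q(x)/x^2) y = 0:
  p(x) = 8/3,  q(x) = -2x^2 - 4x - 2/3.
Indicial equation: r(r-1) + (8/3) r + (-2/3) = 0 -> roots r_1 = 1/3, r_2 = -2.
Take r = r_1 = 1/3. Let y(x) = x^r sum_{n>=0} a_n x^n with a_0 = 1.
Substitute y = x^r sum a_n x^n and match x^{r+n}. The recurrence is
  D(n) a_n - 4 a_{n-1} - 2 a_{n-2} = 0,  where D(n) = (r+n)(r+n-1) + (8/3)(r+n) + (-2/3).
  a_n = [4 a_{n-1} + 2 a_{n-2}] / D(n).
Since the indicial polynomial factors as (r - r_1)(r - r_2), D(n) = (r_1 + n - r_1)(r_1 + n - r_2) = n(n + 7/3).
Evaluating step by step (a_0 = 1):
  n = 1: D(1) = 1(1 + 7/3) = 10/3; numerator = 4(1) = 4; a_1 = (4)/(10/3) = 6/5
  n = 2: D(2) = 2(2 + 7/3) = 26/3; numerator = 4(6/5) + 2(1) = 34/5; a_2 = (34/5)/(26/3) = 51/65
  n = 3: D(3) = 3(3 + 7/3) = 16; numerator = 4(51/65) + 2(6/5) = 72/13; a_3 = (72/13)/(16) = 9/26
  n = 4: D(4) = 4(4 + 7/3) = 76/3; numerator = 4(9/26) + 2(51/65) = 192/65; a_4 = (192/65)/(76/3) = 144/1235

r = 1/3; a_0 = 1; a_1 = 6/5; a_2 = 51/65; a_3 = 9/26; a_4 = 144/1235


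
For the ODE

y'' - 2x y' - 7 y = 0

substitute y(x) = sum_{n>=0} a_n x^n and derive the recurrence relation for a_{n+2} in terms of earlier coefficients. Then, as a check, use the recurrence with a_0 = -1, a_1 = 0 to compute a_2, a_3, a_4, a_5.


Substitute y = sum_n a_n x^n.
y''(x) has coefficient (n+2)(n+1) a_{n+2} at x^n;
-2 x y'(x) has coefficient -2 n a_n at x^n (shift);
-7 y(x) has coefficient -7 a_n at x^n.
Matching x^n: (n+2)(n+1) a_{n+2} + (-2n - 7) a_n = 0.
Thus a_{n+2} = (2n + 7) / ((n+1)(n+2)) * a_n.

Check with a_0 = -1, a_1 = 0 (apply the recurrence for n = 0, 1, 2, 3): a_0 = -1, a_1 = 0, a_2 = -7/2, a_3 = 0, a_4 = -77/24, a_5 = 0.

a_(n+2) = (2n + 7) / ((n+1)(n+2)) * a_n; check: a_0 = -1, a_1 = 0, a_2 = -7/2, a_3 = 0, a_4 = -77/24, a_5 = 0


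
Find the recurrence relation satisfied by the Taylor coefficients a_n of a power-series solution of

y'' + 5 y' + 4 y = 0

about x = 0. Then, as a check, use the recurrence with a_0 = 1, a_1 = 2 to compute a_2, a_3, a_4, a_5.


Substitute y = sum_n a_n x^n.
y''(x) has coefficient (n+2)(n+1) a_{n+2} at x^n;
5 y'(x) has coefficient 5 (n+1) a_{n+1} at x^n;
4 y(x) has coefficient 4 a_n at x^n.
Matching x^n: (n+2)(n+1) a_{n+2} + 5 (n+1) a_{n+1} + 4 a_n = 0.
Thus a_{n+2} = [-5 (n+1) a_{n+1} - 4 a_n] / ((n+1)(n+2)).

Check with a_0 = 1, a_1 = 2 (apply the recurrence for n = 0, 1, 2, 3): a_0 = 1, a_1 = 2, a_2 = -7, a_3 = 31/3, a_4 = -127/12, a_5 = 511/60.

a_(n+2) = [-5 (n+1) a_(n+1) - 4 a_n] / ((n+1)(n+2)); check: a_0 = 1, a_1 = 2, a_2 = -7, a_3 = 31/3, a_4 = -127/12, a_5 = 511/60


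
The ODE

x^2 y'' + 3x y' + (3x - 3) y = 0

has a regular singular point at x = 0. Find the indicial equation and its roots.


Divide by x^2 to reach normal form y'' + P_1(x) y' + P_2(x) y = 0 with P_1(x) = 3/x and P_2(x) = 3/x - 3/x^2.
x = 0 is a singular point because the y'-coefficient 3/x has a pole at x = 0 and the y-coefficient 3/x - 3/x^2 has a pole at x = 0.
It is a regular singular point because x P_1(x) = p(x) = 3 and x^2 P_2(x) = q(x) = 3x - 3 are polynomials, hence analytic at x = 0.
p(0) = 3,  q(0) = -3.
Indicial equation: r(r-1) + p(0) r + q(0) = 0, i.e. r^2 + (p(0) - 1) r + q(0) = 0, i.e. r^2 + 2 r - 3 = 0.
Discriminant: (2)^2 - 4(-3) = 16, so r = (-2 ± 4)/2.
Solving: r_1 = 1, r_2 = -3.

indicial: r^2 + 2 r - 3 = 0; roots r_1 = 1, r_2 = -3


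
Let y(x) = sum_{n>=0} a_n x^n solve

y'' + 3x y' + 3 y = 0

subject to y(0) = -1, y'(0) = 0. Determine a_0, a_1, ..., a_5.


Ansatz: y(x) = sum_{n>=0} a_n x^n, so y'(x) = sum_{n>=1} n a_n x^(n-1) and y''(x) = sum_{n>=2} n(n-1) a_n x^(n-2).
Substitute into P(x) y'' + Q(x) y' + R(x) y = 0 with P(x) = 1, Q(x) = 3x, R(x) = 3, and match powers of x.
Initial conditions: a_0 = -1, a_1 = 0.
Setting the coefficient of each power of x to zero and solving order by order (substituting the coefficients already found):
  x^0: 2 a_2 + 3 a_0 = 0  ->  2 a_2 = -3 a_0 = 3  ->  a_2 = 3/2
  x^1: 6 a_3 + 6 a_1 = 0  ->  6 a_3 = -6 a_1 = 0  ->  a_3 = 0
  x^2: 12 a_4 + 9 a_2 = 0  ->  12 a_4 = -9 a_2 = -27/2  ->  a_4 = -9/8
  x^3: 20 a_5 + 12 a_3 = 0  ->  20 a_5 = -12 a_3 = 0  ->  a_5 = 0
Truncated series: y(x) = -1 + (3/2) x^2 - (9/8) x^4 + O(x^6).

a_0 = -1; a_1 = 0; a_2 = 3/2; a_3 = 0; a_4 = -9/8; a_5 = 0


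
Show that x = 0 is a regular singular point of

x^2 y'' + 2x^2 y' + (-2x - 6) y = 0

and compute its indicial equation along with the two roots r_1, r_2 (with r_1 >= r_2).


Divide by x^2 to reach normal form y'' + P_1(x) y' + P_2(x) y = 0 with P_1(x) = 2 and P_2(x) = -2/x - 6/x^2.
x = 0 is a singular point because the y-coefficient -2/x - 6/x^2 has a pole at x = 0.
It is a regular singular point because x P_1(x) = p(x) = 2x and x^2 P_2(x) = q(x) = -2x - 6 are polynomials, hence analytic at x = 0.
p(0) = 0,  q(0) = -6.
Indicial equation: r(r-1) + p(0) r + q(0) = 0, i.e. r^2 + (p(0) - 1) r + q(0) = 0, i.e. r^2 - 1 r - 6 = 0.
Discriminant: (-1)^2 - 4(-6) = 25, so r = (1 ± 5)/2.
Solving: r_1 = 3, r_2 = -2.

indicial: r^2 - 1 r - 6 = 0; roots r_1 = 3, r_2 = -2


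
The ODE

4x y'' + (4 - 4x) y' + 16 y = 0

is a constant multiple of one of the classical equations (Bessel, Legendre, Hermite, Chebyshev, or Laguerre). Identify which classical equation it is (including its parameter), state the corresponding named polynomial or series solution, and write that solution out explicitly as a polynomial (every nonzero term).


All three coefficients share the factor 4; dividing through by 4 gives  x y'' + (1 - x) y' + 4 y = 0.
This matches the Laguerre equation x y'' + (1 - x) y' + n y = 0 with n = 4; the polynomial solution is L_4(x).
With y = sum_k a_k x^k, matching x^k gives (k+1)k a_{k+1} + (k+1) a_{k+1} - k a_k + n a_k = 0, i.e. (k+1)^2 a_{k+1} = (k - n) a_k = (k - 4) a_k. The right side vanishes at k = 4, so the series terminates at degree 4.
Standard normalization L_n(0) = 1 gives a_0 = 1. Work upward with a_{k+1} = (k - 4) a_k / (k+1)^2:
  a_1 = (0 - 4)(1) / 1^2 = -4/1 = -4
  a_2 = (1 - 4)(-4) / 2^2 = 12/4 = 3
  a_3 = (2 - 4)(3) / 3^2 = -6/9 = -2/3
  a_4 = (3 - 4)(-2/3) / 4^2 = (2/3)/16 = 1/24
Hence L_4(x) = x^4/24 - 2 x^3/3 + 3 x^2 - 4 x + 1.

L_4(x); series = x^4/24 - 2 x^3/3 + 3 x^2 - 4 x + 1


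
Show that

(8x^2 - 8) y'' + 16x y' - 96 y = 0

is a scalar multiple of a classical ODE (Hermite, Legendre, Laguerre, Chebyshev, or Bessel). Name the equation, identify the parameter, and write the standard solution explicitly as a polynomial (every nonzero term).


All three coefficients share the factor -8; dividing through by -8 gives  (1 - x^2) y'' - 2x y' + 12 y = 0.
This matches the Legendre equation (1 - x^2) y'' - 2x y' + n(n+1) y = 0 (note the -2x y' term) with n(n+1) = 12, so n = 3; the polynomial solution is P_3(x).
With y = sum_k a_k x^k, matching x^k gives (k+2)(k+1) a_{k+2} = [k(k+1) - n(n+1)] a_k = (k - 3)(k + 4) a_k. The right side vanishes at k = 3, so the series with the parity of 3 terminates at degree 3.
Standard normalization (P_n(1) = 1): leading coefficient (2n)!/(2^n (n!)^2) = 720/(8*36) = 5/2, so a_3 = 5/2. Work downward with a_k = (k+1)(k+2) a_{k+2} / ((k - 3)(k + 4)):
  a_1 = (2)(3)(5/2) / ((1 - 3)(1 + 4)) = 15/(-10) = -3/2
Hence P_3(x) = 5 x^3/2 - 3 x/2.

P_3(x); series = 5 x^3/2 - 3 x/2
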